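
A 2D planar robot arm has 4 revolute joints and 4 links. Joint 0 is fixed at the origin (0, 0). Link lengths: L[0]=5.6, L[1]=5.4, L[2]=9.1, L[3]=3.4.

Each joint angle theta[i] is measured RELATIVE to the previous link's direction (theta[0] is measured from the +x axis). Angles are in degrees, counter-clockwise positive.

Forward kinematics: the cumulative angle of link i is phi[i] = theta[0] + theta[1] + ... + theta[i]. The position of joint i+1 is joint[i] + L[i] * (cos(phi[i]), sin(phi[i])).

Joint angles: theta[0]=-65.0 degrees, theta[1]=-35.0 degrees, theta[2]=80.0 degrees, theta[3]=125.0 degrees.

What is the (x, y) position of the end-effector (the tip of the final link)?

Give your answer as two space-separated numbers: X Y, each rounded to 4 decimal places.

Answer: 9.1002 -10.2215

Derivation:
joint[0] = (0.0000, 0.0000)  (base)
link 0: phi[0] = -65 = -65 deg
  cos(-65 deg) = 0.4226, sin(-65 deg) = -0.9063
  joint[1] = (0.0000, 0.0000) + 5.6 * (0.4226, -0.9063) = (0.0000 + 2.3667, 0.0000 + -5.0753) = (2.3667, -5.0753)
link 1: phi[1] = -65 + -35 = -100 deg
  cos(-100 deg) = -0.1736, sin(-100 deg) = -0.9848
  joint[2] = (2.3667, -5.0753) + 5.4 * (-0.1736, -0.9848) = (2.3667 + -0.9377, -5.0753 + -5.3180) = (1.4290, -10.3933)
link 2: phi[2] = -65 + -35 + 80 = -20 deg
  cos(-20 deg) = 0.9397, sin(-20 deg) = -0.3420
  joint[3] = (1.4290, -10.3933) + 9.1 * (0.9397, -0.3420) = (1.4290 + 8.5512, -10.3933 + -3.1124) = (9.9802, -13.5057)
link 3: phi[3] = -65 + -35 + 80 + 125 = 105 deg
  cos(105 deg) = -0.2588, sin(105 deg) = 0.9659
  joint[4] = (9.9802, -13.5057) + 3.4 * (-0.2588, 0.9659) = (9.9802 + -0.8800, -13.5057 + 3.2841) = (9.1002, -10.2215)
End effector: (9.1002, -10.2215)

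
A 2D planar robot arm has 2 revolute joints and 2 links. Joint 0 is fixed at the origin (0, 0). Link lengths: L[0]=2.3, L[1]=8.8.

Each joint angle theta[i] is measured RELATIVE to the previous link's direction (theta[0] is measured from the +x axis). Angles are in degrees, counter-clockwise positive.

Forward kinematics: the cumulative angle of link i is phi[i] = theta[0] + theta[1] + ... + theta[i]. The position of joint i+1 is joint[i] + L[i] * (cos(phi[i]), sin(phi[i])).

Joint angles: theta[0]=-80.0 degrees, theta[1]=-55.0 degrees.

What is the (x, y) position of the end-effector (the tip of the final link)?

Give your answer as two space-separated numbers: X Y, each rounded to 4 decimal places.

Answer: -5.8231 -8.4876

Derivation:
joint[0] = (0.0000, 0.0000)  (base)
link 0: phi[0] = -80 = -80 deg
  cos(-80 deg) = 0.1736, sin(-80 deg) = -0.9848
  joint[1] = (0.0000, 0.0000) + 2.3 * (0.1736, -0.9848) = (0.0000 + 0.3994, 0.0000 + -2.2651) = (0.3994, -2.2651)
link 1: phi[1] = -80 + -55 = -135 deg
  cos(-135 deg) = -0.7071, sin(-135 deg) = -0.7071
  joint[2] = (0.3994, -2.2651) + 8.8 * (-0.7071, -0.7071) = (0.3994 + -6.2225, -2.2651 + -6.2225) = (-5.8231, -8.4876)
End effector: (-5.8231, -8.4876)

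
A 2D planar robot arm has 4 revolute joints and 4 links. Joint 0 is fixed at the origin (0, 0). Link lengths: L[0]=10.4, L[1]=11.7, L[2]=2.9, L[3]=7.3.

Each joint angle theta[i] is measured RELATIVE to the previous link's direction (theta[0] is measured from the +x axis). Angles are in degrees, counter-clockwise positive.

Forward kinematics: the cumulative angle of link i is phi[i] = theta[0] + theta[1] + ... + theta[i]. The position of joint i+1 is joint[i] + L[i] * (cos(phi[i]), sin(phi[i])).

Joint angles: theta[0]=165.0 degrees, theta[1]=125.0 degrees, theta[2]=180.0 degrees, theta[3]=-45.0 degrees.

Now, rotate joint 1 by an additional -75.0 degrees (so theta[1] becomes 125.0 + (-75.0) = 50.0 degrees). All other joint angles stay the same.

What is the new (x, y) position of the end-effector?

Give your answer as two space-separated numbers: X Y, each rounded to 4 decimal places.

Answer: -10.0651 -3.6234

Derivation:
joint[0] = (0.0000, 0.0000)  (base)
link 0: phi[0] = 165 = 165 deg
  cos(165 deg) = -0.9659, sin(165 deg) = 0.2588
  joint[1] = (0.0000, 0.0000) + 10.4 * (-0.9659, 0.2588) = (0.0000 + -10.0456, 0.0000 + 2.6917) = (-10.0456, 2.6917)
link 1: phi[1] = 165 + 50 = 215 deg
  cos(215 deg) = -0.8192, sin(215 deg) = -0.5736
  joint[2] = (-10.0456, 2.6917) + 11.7 * (-0.8192, -0.5736) = (-10.0456 + -9.5841, 2.6917 + -6.7108) = (-19.6297, -4.0191)
link 2: phi[2] = 165 + 50 + 180 = 395 deg
  cos(395 deg) = 0.8192, sin(395 deg) = 0.5736
  joint[3] = (-19.6297, -4.0191) + 2.9 * (0.8192, 0.5736) = (-19.6297 + 2.3755, -4.0191 + 1.6634) = (-17.2542, -2.3558)
link 3: phi[3] = 165 + 50 + 180 + -45 = 350 deg
  cos(350 deg) = 0.9848, sin(350 deg) = -0.1736
  joint[4] = (-17.2542, -2.3558) + 7.3 * (0.9848, -0.1736) = (-17.2542 + 7.1891, -2.3558 + -1.2676) = (-10.0651, -3.6234)
End effector: (-10.0651, -3.6234)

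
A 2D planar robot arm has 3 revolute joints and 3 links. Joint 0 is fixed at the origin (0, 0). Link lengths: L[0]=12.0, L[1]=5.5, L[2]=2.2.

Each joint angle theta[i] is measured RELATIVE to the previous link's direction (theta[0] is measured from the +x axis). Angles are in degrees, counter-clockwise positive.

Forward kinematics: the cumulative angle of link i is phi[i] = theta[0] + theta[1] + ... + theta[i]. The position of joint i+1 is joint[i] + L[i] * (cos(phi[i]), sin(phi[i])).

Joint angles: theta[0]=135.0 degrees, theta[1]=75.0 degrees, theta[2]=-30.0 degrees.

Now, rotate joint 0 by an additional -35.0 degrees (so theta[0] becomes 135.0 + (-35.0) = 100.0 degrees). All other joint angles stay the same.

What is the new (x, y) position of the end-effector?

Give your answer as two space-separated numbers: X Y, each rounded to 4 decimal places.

Answer: -9.3650 13.5589

Derivation:
joint[0] = (0.0000, 0.0000)  (base)
link 0: phi[0] = 100 = 100 deg
  cos(100 deg) = -0.1736, sin(100 deg) = 0.9848
  joint[1] = (0.0000, 0.0000) + 12 * (-0.1736, 0.9848) = (0.0000 + -2.0838, 0.0000 + 11.8177) = (-2.0838, 11.8177)
link 1: phi[1] = 100 + 75 = 175 deg
  cos(175 deg) = -0.9962, sin(175 deg) = 0.0872
  joint[2] = (-2.0838, 11.8177) + 5.5 * (-0.9962, 0.0872) = (-2.0838 + -5.4791, 11.8177 + 0.4794) = (-7.5628, 12.2970)
link 2: phi[2] = 100 + 75 + -30 = 145 deg
  cos(145 deg) = -0.8192, sin(145 deg) = 0.5736
  joint[3] = (-7.5628, 12.2970) + 2.2 * (-0.8192, 0.5736) = (-7.5628 + -1.8021, 12.2970 + 1.2619) = (-9.3650, 13.5589)
End effector: (-9.3650, 13.5589)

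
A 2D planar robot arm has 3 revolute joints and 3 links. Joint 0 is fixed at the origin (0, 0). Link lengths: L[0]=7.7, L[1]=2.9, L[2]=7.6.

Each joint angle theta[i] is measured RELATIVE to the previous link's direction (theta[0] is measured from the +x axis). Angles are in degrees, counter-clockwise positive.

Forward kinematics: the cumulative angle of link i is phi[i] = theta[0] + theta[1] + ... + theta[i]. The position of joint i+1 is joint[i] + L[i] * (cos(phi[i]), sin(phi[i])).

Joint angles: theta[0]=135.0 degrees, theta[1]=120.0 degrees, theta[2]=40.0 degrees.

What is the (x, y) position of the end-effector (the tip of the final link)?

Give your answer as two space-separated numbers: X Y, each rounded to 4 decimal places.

Answer: -2.9834 -4.2444

Derivation:
joint[0] = (0.0000, 0.0000)  (base)
link 0: phi[0] = 135 = 135 deg
  cos(135 deg) = -0.7071, sin(135 deg) = 0.7071
  joint[1] = (0.0000, 0.0000) + 7.7 * (-0.7071, 0.7071) = (0.0000 + -5.4447, 0.0000 + 5.4447) = (-5.4447, 5.4447)
link 1: phi[1] = 135 + 120 = 255 deg
  cos(255 deg) = -0.2588, sin(255 deg) = -0.9659
  joint[2] = (-5.4447, 5.4447) + 2.9 * (-0.2588, -0.9659) = (-5.4447 + -0.7506, 5.4447 + -2.8012) = (-6.1953, 2.6435)
link 2: phi[2] = 135 + 120 + 40 = 295 deg
  cos(295 deg) = 0.4226, sin(295 deg) = -0.9063
  joint[3] = (-6.1953, 2.6435) + 7.6 * (0.4226, -0.9063) = (-6.1953 + 3.2119, 2.6435 + -6.8879) = (-2.9834, -4.2444)
End effector: (-2.9834, -4.2444)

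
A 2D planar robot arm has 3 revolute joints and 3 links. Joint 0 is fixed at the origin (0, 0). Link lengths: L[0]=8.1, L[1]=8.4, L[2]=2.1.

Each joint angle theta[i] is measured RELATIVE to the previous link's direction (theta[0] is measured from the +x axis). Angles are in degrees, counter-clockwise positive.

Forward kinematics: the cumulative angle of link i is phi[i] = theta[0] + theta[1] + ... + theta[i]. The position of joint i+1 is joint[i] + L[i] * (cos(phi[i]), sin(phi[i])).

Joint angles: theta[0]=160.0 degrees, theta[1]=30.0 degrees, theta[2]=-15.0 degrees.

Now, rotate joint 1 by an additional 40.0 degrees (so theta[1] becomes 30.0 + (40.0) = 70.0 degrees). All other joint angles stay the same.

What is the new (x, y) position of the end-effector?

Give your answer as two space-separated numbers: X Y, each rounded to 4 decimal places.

Answer: -14.7311 -4.8689

Derivation:
joint[0] = (0.0000, 0.0000)  (base)
link 0: phi[0] = 160 = 160 deg
  cos(160 deg) = -0.9397, sin(160 deg) = 0.3420
  joint[1] = (0.0000, 0.0000) + 8.1 * (-0.9397, 0.3420) = (0.0000 + -7.6115, 0.0000 + 2.7704) = (-7.6115, 2.7704)
link 1: phi[1] = 160 + 70 = 230 deg
  cos(230 deg) = -0.6428, sin(230 deg) = -0.7660
  joint[2] = (-7.6115, 2.7704) + 8.4 * (-0.6428, -0.7660) = (-7.6115 + -5.3994, 2.7704 + -6.4348) = (-13.0109, -3.6644)
link 2: phi[2] = 160 + 70 + -15 = 215 deg
  cos(215 deg) = -0.8192, sin(215 deg) = -0.5736
  joint[3] = (-13.0109, -3.6644) + 2.1 * (-0.8192, -0.5736) = (-13.0109 + -1.7202, -3.6644 + -1.2045) = (-14.7311, -4.8689)
End effector: (-14.7311, -4.8689)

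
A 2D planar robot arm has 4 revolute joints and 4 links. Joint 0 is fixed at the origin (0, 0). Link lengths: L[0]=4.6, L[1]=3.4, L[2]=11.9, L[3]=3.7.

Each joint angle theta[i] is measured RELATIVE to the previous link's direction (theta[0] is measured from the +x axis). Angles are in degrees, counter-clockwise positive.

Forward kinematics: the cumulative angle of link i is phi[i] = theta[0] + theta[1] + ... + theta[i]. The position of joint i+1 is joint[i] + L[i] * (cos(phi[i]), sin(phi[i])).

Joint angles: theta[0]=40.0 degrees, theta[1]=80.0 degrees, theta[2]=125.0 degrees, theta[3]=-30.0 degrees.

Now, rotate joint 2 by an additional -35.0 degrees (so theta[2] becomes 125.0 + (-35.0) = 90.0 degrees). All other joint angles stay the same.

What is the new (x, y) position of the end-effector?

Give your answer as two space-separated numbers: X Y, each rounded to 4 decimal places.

Answer: -12.1819 -0.0487

Derivation:
joint[0] = (0.0000, 0.0000)  (base)
link 0: phi[0] = 40 = 40 deg
  cos(40 deg) = 0.7660, sin(40 deg) = 0.6428
  joint[1] = (0.0000, 0.0000) + 4.6 * (0.7660, 0.6428) = (0.0000 + 3.5238, 0.0000 + 2.9568) = (3.5238, 2.9568)
link 1: phi[1] = 40 + 80 = 120 deg
  cos(120 deg) = -0.5000, sin(120 deg) = 0.8660
  joint[2] = (3.5238, 2.9568) + 3.4 * (-0.5000, 0.8660) = (3.5238 + -1.7000, 2.9568 + 2.9445) = (1.8238, 5.9013)
link 2: phi[2] = 40 + 80 + 90 = 210 deg
  cos(210 deg) = -0.8660, sin(210 deg) = -0.5000
  joint[3] = (1.8238, 5.9013) + 11.9 * (-0.8660, -0.5000) = (1.8238 + -10.3057, 5.9013 + -5.9500) = (-8.4819, -0.0487)
link 3: phi[3] = 40 + 80 + 90 + -30 = 180 deg
  cos(180 deg) = -1.0000, sin(180 deg) = 0.0000
  joint[4] = (-8.4819, -0.0487) + 3.7 * (-1.0000, 0.0000) = (-8.4819 + -3.7000, -0.0487 + 0.0000) = (-12.1819, -0.0487)
End effector: (-12.1819, -0.0487)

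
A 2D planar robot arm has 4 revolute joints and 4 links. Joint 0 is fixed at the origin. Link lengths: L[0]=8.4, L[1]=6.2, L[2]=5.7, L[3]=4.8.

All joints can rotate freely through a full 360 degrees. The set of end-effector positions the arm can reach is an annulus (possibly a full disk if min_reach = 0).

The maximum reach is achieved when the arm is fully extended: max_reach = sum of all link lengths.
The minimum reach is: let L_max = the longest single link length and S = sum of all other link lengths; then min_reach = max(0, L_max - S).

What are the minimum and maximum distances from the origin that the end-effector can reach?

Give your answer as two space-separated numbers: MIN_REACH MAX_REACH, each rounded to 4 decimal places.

Link lengths: [8.4, 6.2, 5.7, 4.8]
max_reach = 8.4 + 6.2 + 5.7 + 4.8 = 25.1
L_max = max([8.4, 6.2, 5.7, 4.8]) = 8.4
S (sum of others) = 25.1 - 8.4 = 16.7
min_reach = max(0, 8.4 - 16.7) = max(0, -8.3) = 0

Answer: 0.0000 25.1000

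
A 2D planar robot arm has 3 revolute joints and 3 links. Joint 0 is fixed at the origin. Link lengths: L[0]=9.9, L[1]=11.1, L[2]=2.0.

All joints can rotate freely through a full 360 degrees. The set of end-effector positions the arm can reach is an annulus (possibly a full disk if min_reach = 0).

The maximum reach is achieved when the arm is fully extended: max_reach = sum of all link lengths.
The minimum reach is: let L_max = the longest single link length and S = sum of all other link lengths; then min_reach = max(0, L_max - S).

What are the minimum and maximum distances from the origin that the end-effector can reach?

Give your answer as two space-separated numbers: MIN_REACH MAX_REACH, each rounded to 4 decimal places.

Link lengths: [9.9, 11.1, 2.0]
max_reach = 9.9 + 11.1 + 2 = 23
L_max = max([9.9, 11.1, 2.0]) = 11.1
S (sum of others) = 23 - 11.1 = 11.9
min_reach = max(0, 11.1 - 11.9) = max(0, -0.8) = 0

Answer: 0.0000 23.0000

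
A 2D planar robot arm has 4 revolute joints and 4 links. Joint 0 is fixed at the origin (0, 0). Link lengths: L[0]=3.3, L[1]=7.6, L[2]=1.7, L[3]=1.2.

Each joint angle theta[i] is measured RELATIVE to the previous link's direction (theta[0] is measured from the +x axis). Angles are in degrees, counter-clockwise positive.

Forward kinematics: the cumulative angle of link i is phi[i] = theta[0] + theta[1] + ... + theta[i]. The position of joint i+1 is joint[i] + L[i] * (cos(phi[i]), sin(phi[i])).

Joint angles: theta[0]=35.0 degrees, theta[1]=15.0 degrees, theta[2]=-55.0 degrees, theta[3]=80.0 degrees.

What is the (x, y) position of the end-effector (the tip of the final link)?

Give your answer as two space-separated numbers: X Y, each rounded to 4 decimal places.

joint[0] = (0.0000, 0.0000)  (base)
link 0: phi[0] = 35 = 35 deg
  cos(35 deg) = 0.8192, sin(35 deg) = 0.5736
  joint[1] = (0.0000, 0.0000) + 3.3 * (0.8192, 0.5736) = (0.0000 + 2.7032, 0.0000 + 1.8928) = (2.7032, 1.8928)
link 1: phi[1] = 35 + 15 = 50 deg
  cos(50 deg) = 0.6428, sin(50 deg) = 0.7660
  joint[2] = (2.7032, 1.8928) + 7.6 * (0.6428, 0.7660) = (2.7032 + 4.8852, 1.8928 + 5.8219) = (7.5884, 7.7147)
link 2: phi[2] = 35 + 15 + -55 = -5 deg
  cos(-5 deg) = 0.9962, sin(-5 deg) = -0.0872
  joint[3] = (7.5884, 7.7147) + 1.7 * (0.9962, -0.0872) = (7.5884 + 1.6935, 7.7147 + -0.1482) = (9.2819, 7.5666)
link 3: phi[3] = 35 + 15 + -55 + 80 = 75 deg
  cos(75 deg) = 0.2588, sin(75 deg) = 0.9659
  joint[4] = (9.2819, 7.5666) + 1.2 * (0.2588, 0.9659) = (9.2819 + 0.3106, 7.5666 + 1.1591) = (9.5925, 8.7257)
End effector: (9.5925, 8.7257)

Answer: 9.5925 8.7257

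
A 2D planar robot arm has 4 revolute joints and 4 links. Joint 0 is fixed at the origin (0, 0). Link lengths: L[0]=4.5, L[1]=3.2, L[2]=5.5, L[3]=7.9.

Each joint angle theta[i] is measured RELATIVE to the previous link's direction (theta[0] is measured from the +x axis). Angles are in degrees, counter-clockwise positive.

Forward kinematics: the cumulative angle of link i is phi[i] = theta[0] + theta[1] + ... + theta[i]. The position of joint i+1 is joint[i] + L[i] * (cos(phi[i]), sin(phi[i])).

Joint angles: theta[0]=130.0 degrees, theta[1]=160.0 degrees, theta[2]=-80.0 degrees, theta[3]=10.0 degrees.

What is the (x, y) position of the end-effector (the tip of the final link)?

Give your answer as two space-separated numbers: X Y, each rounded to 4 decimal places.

joint[0] = (0.0000, 0.0000)  (base)
link 0: phi[0] = 130 = 130 deg
  cos(130 deg) = -0.6428, sin(130 deg) = 0.7660
  joint[1] = (0.0000, 0.0000) + 4.5 * (-0.6428, 0.7660) = (0.0000 + -2.8925, 0.0000 + 3.4472) = (-2.8925, 3.4472)
link 1: phi[1] = 130 + 160 = 290 deg
  cos(290 deg) = 0.3420, sin(290 deg) = -0.9397
  joint[2] = (-2.8925, 3.4472) + 3.2 * (0.3420, -0.9397) = (-2.8925 + 1.0945, 3.4472 + -3.0070) = (-1.7981, 0.4402)
link 2: phi[2] = 130 + 160 + -80 = 210 deg
  cos(210 deg) = -0.8660, sin(210 deg) = -0.5000
  joint[3] = (-1.7981, 0.4402) + 5.5 * (-0.8660, -0.5000) = (-1.7981 + -4.7631, 0.4402 + -2.7500) = (-6.5612, -2.3098)
link 3: phi[3] = 130 + 160 + -80 + 10 = 220 deg
  cos(220 deg) = -0.7660, sin(220 deg) = -0.6428
  joint[4] = (-6.5612, -2.3098) + 7.9 * (-0.7660, -0.6428) = (-6.5612 + -6.0518, -2.3098 + -5.0780) = (-12.6130, -7.3878)
End effector: (-12.6130, -7.3878)

Answer: -12.6130 -7.3878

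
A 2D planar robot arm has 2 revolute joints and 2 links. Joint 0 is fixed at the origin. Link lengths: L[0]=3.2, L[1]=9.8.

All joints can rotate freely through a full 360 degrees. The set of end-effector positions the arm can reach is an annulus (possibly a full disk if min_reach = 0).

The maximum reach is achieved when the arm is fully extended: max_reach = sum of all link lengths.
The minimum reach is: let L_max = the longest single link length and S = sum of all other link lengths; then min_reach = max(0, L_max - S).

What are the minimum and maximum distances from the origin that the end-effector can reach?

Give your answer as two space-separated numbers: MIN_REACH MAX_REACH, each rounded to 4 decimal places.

Link lengths: [3.2, 9.8]
max_reach = 3.2 + 9.8 = 13
L_max = max([3.2, 9.8]) = 9.8
S (sum of others) = 13 - 9.8 = 3.2
min_reach = max(0, 9.8 - 3.2) = max(0, 6.6) = 6.6

Answer: 6.6000 13.0000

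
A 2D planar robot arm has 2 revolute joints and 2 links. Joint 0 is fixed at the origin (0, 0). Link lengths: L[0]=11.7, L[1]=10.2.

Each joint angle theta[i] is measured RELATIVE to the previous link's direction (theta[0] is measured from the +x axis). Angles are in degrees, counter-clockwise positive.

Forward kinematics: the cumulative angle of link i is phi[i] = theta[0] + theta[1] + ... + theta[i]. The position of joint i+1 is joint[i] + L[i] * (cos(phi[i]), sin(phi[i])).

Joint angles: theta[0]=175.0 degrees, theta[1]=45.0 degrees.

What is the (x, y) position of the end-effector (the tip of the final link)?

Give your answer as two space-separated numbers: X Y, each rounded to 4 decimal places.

Answer: -19.4691 -5.5367

Derivation:
joint[0] = (0.0000, 0.0000)  (base)
link 0: phi[0] = 175 = 175 deg
  cos(175 deg) = -0.9962, sin(175 deg) = 0.0872
  joint[1] = (0.0000, 0.0000) + 11.7 * (-0.9962, 0.0872) = (0.0000 + -11.6555, 0.0000 + 1.0197) = (-11.6555, 1.0197)
link 1: phi[1] = 175 + 45 = 220 deg
  cos(220 deg) = -0.7660, sin(220 deg) = -0.6428
  joint[2] = (-11.6555, 1.0197) + 10.2 * (-0.7660, -0.6428) = (-11.6555 + -7.8137, 1.0197 + -6.5564) = (-19.4691, -5.5367)
End effector: (-19.4691, -5.5367)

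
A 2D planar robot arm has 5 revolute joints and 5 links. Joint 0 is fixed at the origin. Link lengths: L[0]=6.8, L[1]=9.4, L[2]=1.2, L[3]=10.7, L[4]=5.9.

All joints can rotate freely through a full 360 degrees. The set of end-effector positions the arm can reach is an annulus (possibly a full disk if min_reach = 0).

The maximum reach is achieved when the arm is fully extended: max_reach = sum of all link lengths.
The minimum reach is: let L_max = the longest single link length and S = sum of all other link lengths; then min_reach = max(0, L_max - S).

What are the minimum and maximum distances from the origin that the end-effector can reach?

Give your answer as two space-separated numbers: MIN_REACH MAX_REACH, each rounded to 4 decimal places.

Answer: 0.0000 34.0000

Derivation:
Link lengths: [6.8, 9.4, 1.2, 10.7, 5.9]
max_reach = 6.8 + 9.4 + 1.2 + 10.7 + 5.9 = 34
L_max = max([6.8, 9.4, 1.2, 10.7, 5.9]) = 10.7
S (sum of others) = 34 - 10.7 = 23.3
min_reach = max(0, 10.7 - 23.3) = max(0, -12.6) = 0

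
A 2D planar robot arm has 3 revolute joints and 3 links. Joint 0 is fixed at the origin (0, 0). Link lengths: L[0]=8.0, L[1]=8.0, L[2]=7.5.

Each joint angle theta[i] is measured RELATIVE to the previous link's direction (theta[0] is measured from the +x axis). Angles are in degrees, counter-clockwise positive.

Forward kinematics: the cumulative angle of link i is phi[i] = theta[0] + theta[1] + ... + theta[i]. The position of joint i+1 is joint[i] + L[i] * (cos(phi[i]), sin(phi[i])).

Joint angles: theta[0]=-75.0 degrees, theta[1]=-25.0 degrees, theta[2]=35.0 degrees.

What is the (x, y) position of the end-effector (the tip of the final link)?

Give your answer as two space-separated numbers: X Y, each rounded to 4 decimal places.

Answer: 3.8510 -22.4032

Derivation:
joint[0] = (0.0000, 0.0000)  (base)
link 0: phi[0] = -75 = -75 deg
  cos(-75 deg) = 0.2588, sin(-75 deg) = -0.9659
  joint[1] = (0.0000, 0.0000) + 8 * (0.2588, -0.9659) = (0.0000 + 2.0706, 0.0000 + -7.7274) = (2.0706, -7.7274)
link 1: phi[1] = -75 + -25 = -100 deg
  cos(-100 deg) = -0.1736, sin(-100 deg) = -0.9848
  joint[2] = (2.0706, -7.7274) + 8 * (-0.1736, -0.9848) = (2.0706 + -1.3892, -7.7274 + -7.8785) = (0.6814, -15.6059)
link 2: phi[2] = -75 + -25 + 35 = -65 deg
  cos(-65 deg) = 0.4226, sin(-65 deg) = -0.9063
  joint[3] = (0.6814, -15.6059) + 7.5 * (0.4226, -0.9063) = (0.6814 + 3.1696, -15.6059 + -6.7973) = (3.8510, -22.4032)
End effector: (3.8510, -22.4032)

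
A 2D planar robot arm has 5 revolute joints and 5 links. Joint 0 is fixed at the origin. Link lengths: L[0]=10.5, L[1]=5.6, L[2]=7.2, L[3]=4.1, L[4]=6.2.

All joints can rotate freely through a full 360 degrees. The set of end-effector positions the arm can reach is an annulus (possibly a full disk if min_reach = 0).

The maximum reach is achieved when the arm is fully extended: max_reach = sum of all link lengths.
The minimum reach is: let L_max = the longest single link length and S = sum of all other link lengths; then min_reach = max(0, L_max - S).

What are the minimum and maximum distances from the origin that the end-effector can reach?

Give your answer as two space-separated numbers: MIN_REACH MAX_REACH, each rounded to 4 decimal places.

Link lengths: [10.5, 5.6, 7.2, 4.1, 6.2]
max_reach = 10.5 + 5.6 + 7.2 + 4.1 + 6.2 = 33.6
L_max = max([10.5, 5.6, 7.2, 4.1, 6.2]) = 10.5
S (sum of others) = 33.6 - 10.5 = 23.1
min_reach = max(0, 10.5 - 23.1) = max(0, -12.6) = 0

Answer: 0.0000 33.6000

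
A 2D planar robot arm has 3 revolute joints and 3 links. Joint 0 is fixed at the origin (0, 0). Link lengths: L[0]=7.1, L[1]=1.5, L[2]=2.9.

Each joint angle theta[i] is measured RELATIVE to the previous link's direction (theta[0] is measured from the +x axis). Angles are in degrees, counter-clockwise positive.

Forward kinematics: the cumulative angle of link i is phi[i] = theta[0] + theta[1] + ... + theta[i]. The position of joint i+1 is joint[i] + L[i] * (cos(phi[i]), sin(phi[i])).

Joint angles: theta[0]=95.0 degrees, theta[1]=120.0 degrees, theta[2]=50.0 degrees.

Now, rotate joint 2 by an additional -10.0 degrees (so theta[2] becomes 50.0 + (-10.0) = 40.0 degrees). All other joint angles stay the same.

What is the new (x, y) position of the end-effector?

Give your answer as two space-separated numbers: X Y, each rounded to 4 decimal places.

Answer: -2.5981 3.4114

Derivation:
joint[0] = (0.0000, 0.0000)  (base)
link 0: phi[0] = 95 = 95 deg
  cos(95 deg) = -0.0872, sin(95 deg) = 0.9962
  joint[1] = (0.0000, 0.0000) + 7.1 * (-0.0872, 0.9962) = (0.0000 + -0.6188, 0.0000 + 7.0730) = (-0.6188, 7.0730)
link 1: phi[1] = 95 + 120 = 215 deg
  cos(215 deg) = -0.8192, sin(215 deg) = -0.5736
  joint[2] = (-0.6188, 7.0730) + 1.5 * (-0.8192, -0.5736) = (-0.6188 + -1.2287, 7.0730 + -0.8604) = (-1.8475, 6.2126)
link 2: phi[2] = 95 + 120 + 40 = 255 deg
  cos(255 deg) = -0.2588, sin(255 deg) = -0.9659
  joint[3] = (-1.8475, 6.2126) + 2.9 * (-0.2588, -0.9659) = (-1.8475 + -0.7506, 6.2126 + -2.8012) = (-2.5981, 3.4114)
End effector: (-2.5981, 3.4114)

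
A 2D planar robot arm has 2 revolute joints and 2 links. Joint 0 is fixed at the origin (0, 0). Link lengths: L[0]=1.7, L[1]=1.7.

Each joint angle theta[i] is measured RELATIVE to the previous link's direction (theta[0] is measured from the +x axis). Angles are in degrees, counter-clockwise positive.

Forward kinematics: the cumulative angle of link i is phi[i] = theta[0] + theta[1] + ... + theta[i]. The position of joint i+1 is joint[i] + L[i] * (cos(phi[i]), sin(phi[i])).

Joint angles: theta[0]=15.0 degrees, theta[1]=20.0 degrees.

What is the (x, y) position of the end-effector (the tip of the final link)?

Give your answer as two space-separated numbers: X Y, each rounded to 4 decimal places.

Answer: 3.0346 1.4151

Derivation:
joint[0] = (0.0000, 0.0000)  (base)
link 0: phi[0] = 15 = 15 deg
  cos(15 deg) = 0.9659, sin(15 deg) = 0.2588
  joint[1] = (0.0000, 0.0000) + 1.7 * (0.9659, 0.2588) = (0.0000 + 1.6421, 0.0000 + 0.4400) = (1.6421, 0.4400)
link 1: phi[1] = 15 + 20 = 35 deg
  cos(35 deg) = 0.8192, sin(35 deg) = 0.5736
  joint[2] = (1.6421, 0.4400) + 1.7 * (0.8192, 0.5736) = (1.6421 + 1.3926, 0.4400 + 0.9751) = (3.0346, 1.4151)
End effector: (3.0346, 1.4151)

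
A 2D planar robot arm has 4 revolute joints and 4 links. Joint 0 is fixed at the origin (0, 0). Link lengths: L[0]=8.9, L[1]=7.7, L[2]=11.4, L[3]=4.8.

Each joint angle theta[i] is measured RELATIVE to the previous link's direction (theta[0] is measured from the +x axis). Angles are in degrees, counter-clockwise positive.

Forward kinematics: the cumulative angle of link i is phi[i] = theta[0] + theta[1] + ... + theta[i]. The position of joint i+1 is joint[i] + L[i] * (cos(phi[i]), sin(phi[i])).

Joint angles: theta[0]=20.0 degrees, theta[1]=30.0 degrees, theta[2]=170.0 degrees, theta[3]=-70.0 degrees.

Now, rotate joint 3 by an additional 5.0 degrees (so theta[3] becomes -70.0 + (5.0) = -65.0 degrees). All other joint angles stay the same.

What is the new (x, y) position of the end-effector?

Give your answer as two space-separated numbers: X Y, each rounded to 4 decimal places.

Answer: 0.2295 3.6433

Derivation:
joint[0] = (0.0000, 0.0000)  (base)
link 0: phi[0] = 20 = 20 deg
  cos(20 deg) = 0.9397, sin(20 deg) = 0.3420
  joint[1] = (0.0000, 0.0000) + 8.9 * (0.9397, 0.3420) = (0.0000 + 8.3633, 0.0000 + 3.0440) = (8.3633, 3.0440)
link 1: phi[1] = 20 + 30 = 50 deg
  cos(50 deg) = 0.6428, sin(50 deg) = 0.7660
  joint[2] = (8.3633, 3.0440) + 7.7 * (0.6428, 0.7660) = (8.3633 + 4.9495, 3.0440 + 5.8985) = (13.3127, 8.9425)
link 2: phi[2] = 20 + 30 + 170 = 220 deg
  cos(220 deg) = -0.7660, sin(220 deg) = -0.6428
  joint[3] = (13.3127, 8.9425) + 11.4 * (-0.7660, -0.6428) = (13.3127 + -8.7329, 8.9425 + -7.3278) = (4.5798, 1.6147)
link 3: phi[3] = 20 + 30 + 170 + -65 = 155 deg
  cos(155 deg) = -0.9063, sin(155 deg) = 0.4226
  joint[4] = (4.5798, 1.6147) + 4.8 * (-0.9063, 0.4226) = (4.5798 + -4.3503, 1.6147 + 2.0286) = (0.2295, 3.6433)
End effector: (0.2295, 3.6433)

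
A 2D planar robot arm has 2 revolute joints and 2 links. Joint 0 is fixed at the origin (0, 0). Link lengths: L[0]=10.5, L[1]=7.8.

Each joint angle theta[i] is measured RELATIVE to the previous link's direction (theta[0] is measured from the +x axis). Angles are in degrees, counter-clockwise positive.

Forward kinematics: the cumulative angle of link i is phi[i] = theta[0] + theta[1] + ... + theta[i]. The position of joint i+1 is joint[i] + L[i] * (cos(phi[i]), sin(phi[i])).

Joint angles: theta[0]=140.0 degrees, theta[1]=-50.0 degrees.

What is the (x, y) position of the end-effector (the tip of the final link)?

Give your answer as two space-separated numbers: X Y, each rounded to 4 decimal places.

Answer: -8.0435 14.5493

Derivation:
joint[0] = (0.0000, 0.0000)  (base)
link 0: phi[0] = 140 = 140 deg
  cos(140 deg) = -0.7660, sin(140 deg) = 0.6428
  joint[1] = (0.0000, 0.0000) + 10.5 * (-0.7660, 0.6428) = (0.0000 + -8.0435, 0.0000 + 6.7493) = (-8.0435, 6.7493)
link 1: phi[1] = 140 + -50 = 90 deg
  cos(90 deg) = 0.0000, sin(90 deg) = 1.0000
  joint[2] = (-8.0435, 6.7493) + 7.8 * (0.0000, 1.0000) = (-8.0435 + 0.0000, 6.7493 + 7.8000) = (-8.0435, 14.5493)
End effector: (-8.0435, 14.5493)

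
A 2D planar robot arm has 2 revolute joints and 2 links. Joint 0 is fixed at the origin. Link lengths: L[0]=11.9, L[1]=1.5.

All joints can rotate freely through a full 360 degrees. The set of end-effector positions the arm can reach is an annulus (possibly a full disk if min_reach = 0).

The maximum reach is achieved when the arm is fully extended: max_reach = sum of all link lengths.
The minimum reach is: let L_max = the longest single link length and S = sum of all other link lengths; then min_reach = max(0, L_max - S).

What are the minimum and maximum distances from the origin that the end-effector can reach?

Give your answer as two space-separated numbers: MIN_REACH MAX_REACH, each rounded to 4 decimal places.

Answer: 10.4000 13.4000

Derivation:
Link lengths: [11.9, 1.5]
max_reach = 11.9 + 1.5 = 13.4
L_max = max([11.9, 1.5]) = 11.9
S (sum of others) = 13.4 - 11.9 = 1.5
min_reach = max(0, 11.9 - 1.5) = max(0, 10.4) = 10.4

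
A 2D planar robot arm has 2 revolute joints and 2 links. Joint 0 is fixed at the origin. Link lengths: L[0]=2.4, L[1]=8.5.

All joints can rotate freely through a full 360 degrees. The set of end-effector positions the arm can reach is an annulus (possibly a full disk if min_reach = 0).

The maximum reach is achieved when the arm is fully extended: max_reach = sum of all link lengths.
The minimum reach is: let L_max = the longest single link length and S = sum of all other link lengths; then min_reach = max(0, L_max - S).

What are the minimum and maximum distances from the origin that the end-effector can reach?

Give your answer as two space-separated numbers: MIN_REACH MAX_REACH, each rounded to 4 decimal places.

Answer: 6.1000 10.9000

Derivation:
Link lengths: [2.4, 8.5]
max_reach = 2.4 + 8.5 = 10.9
L_max = max([2.4, 8.5]) = 8.5
S (sum of others) = 10.9 - 8.5 = 2.4
min_reach = max(0, 8.5 - 2.4) = max(0, 6.1) = 6.1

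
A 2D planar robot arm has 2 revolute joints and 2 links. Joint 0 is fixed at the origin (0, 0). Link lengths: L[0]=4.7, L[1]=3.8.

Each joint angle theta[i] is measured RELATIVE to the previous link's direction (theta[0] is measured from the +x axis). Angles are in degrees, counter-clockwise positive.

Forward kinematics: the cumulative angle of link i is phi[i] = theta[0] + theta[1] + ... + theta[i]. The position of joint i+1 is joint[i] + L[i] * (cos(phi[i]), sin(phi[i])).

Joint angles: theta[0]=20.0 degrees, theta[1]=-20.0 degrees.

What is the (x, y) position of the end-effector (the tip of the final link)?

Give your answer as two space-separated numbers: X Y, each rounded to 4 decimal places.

joint[0] = (0.0000, 0.0000)  (base)
link 0: phi[0] = 20 = 20 deg
  cos(20 deg) = 0.9397, sin(20 deg) = 0.3420
  joint[1] = (0.0000, 0.0000) + 4.7 * (0.9397, 0.3420) = (0.0000 + 4.4166, 0.0000 + 1.6075) = (4.4166, 1.6075)
link 1: phi[1] = 20 + -20 = 0 deg
  cos(0 deg) = 1.0000, sin(0 deg) = 0.0000
  joint[2] = (4.4166, 1.6075) + 3.8 * (1.0000, 0.0000) = (4.4166 + 3.8000, 1.6075 + 0.0000) = (8.2166, 1.6075)
End effector: (8.2166, 1.6075)

Answer: 8.2166 1.6075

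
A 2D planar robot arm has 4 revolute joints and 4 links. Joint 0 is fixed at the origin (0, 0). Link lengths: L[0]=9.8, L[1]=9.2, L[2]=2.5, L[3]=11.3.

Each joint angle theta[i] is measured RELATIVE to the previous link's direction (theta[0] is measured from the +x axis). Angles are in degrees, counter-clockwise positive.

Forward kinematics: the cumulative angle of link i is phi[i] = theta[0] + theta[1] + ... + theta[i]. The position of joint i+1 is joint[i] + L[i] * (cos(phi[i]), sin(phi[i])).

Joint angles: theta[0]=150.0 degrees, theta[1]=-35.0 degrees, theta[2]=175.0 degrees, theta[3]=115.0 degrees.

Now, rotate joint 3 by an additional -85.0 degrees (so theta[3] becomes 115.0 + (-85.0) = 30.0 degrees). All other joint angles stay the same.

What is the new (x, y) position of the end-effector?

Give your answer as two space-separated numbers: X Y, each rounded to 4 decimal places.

joint[0] = (0.0000, 0.0000)  (base)
link 0: phi[0] = 150 = 150 deg
  cos(150 deg) = -0.8660, sin(150 deg) = 0.5000
  joint[1] = (0.0000, 0.0000) + 9.8 * (-0.8660, 0.5000) = (0.0000 + -8.4870, 0.0000 + 4.9000) = (-8.4870, 4.9000)
link 1: phi[1] = 150 + -35 = 115 deg
  cos(115 deg) = -0.4226, sin(115 deg) = 0.9063
  joint[2] = (-8.4870, 4.9000) + 9.2 * (-0.4226, 0.9063) = (-8.4870 + -3.8881, 4.9000 + 8.3380) = (-12.3751, 13.2380)
link 2: phi[2] = 150 + -35 + 175 = 290 deg
  cos(290 deg) = 0.3420, sin(290 deg) = -0.9397
  joint[3] = (-12.3751, 13.2380) + 2.5 * (0.3420, -0.9397) = (-12.3751 + 0.8551, 13.2380 + -2.3492) = (-11.5201, 10.8888)
link 3: phi[3] = 150 + -35 + 175 + 30 = 320 deg
  cos(320 deg) = 0.7660, sin(320 deg) = -0.6428
  joint[4] = (-11.5201, 10.8888) + 11.3 * (0.7660, -0.6428) = (-11.5201 + 8.6563, 10.8888 + -7.2635) = (-2.8638, 3.6253)
End effector: (-2.8638, 3.6253)

Answer: -2.8638 3.6253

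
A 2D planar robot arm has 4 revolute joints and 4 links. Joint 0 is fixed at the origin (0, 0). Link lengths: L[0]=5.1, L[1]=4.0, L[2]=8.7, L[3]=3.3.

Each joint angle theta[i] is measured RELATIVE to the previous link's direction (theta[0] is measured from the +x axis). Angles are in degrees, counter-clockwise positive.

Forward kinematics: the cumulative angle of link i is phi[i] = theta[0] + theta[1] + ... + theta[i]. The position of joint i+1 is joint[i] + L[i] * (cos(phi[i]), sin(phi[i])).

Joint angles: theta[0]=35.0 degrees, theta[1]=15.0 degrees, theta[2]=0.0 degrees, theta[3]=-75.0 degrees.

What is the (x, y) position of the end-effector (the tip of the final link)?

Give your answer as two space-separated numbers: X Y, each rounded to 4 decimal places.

joint[0] = (0.0000, 0.0000)  (base)
link 0: phi[0] = 35 = 35 deg
  cos(35 deg) = 0.8192, sin(35 deg) = 0.5736
  joint[1] = (0.0000, 0.0000) + 5.1 * (0.8192, 0.5736) = (0.0000 + 4.1777, 0.0000 + 2.9252) = (4.1777, 2.9252)
link 1: phi[1] = 35 + 15 = 50 deg
  cos(50 deg) = 0.6428, sin(50 deg) = 0.7660
  joint[2] = (4.1777, 2.9252) + 4 * (0.6428, 0.7660) = (4.1777 + 2.5712, 2.9252 + 3.0642) = (6.7488, 5.9894)
link 2: phi[2] = 35 + 15 + 0 = 50 deg
  cos(50 deg) = 0.6428, sin(50 deg) = 0.7660
  joint[3] = (6.7488, 5.9894) + 8.7 * (0.6428, 0.7660) = (6.7488 + 5.5923, 5.9894 + 6.6646) = (12.3411, 12.6540)
link 3: phi[3] = 35 + 15 + 0 + -75 = -25 deg
  cos(-25 deg) = 0.9063, sin(-25 deg) = -0.4226
  joint[4] = (12.3411, 12.6540) + 3.3 * (0.9063, -0.4226) = (12.3411 + 2.9908, 12.6540 + -1.3946) = (15.3319, 11.2594)
End effector: (15.3319, 11.2594)

Answer: 15.3319 11.2594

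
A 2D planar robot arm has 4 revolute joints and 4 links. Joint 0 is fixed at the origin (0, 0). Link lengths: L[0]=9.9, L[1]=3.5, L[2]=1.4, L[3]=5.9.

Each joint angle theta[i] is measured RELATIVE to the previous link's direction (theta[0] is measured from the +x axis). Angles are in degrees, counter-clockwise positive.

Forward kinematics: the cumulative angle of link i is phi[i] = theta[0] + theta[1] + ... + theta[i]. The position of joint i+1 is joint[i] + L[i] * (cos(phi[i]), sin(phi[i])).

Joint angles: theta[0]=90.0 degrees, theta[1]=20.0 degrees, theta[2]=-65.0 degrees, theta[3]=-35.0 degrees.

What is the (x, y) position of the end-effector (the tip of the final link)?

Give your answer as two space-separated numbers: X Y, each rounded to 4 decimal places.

joint[0] = (0.0000, 0.0000)  (base)
link 0: phi[0] = 90 = 90 deg
  cos(90 deg) = 0.0000, sin(90 deg) = 1.0000
  joint[1] = (0.0000, 0.0000) + 9.9 * (0.0000, 1.0000) = (0.0000 + 0.0000, 0.0000 + 9.9000) = (0.0000, 9.9000)
link 1: phi[1] = 90 + 20 = 110 deg
  cos(110 deg) = -0.3420, sin(110 deg) = 0.9397
  joint[2] = (0.0000, 9.9000) + 3.5 * (-0.3420, 0.9397) = (0.0000 + -1.1971, 9.9000 + 3.2889) = (-1.1971, 13.1889)
link 2: phi[2] = 90 + 20 + -65 = 45 deg
  cos(45 deg) = 0.7071, sin(45 deg) = 0.7071
  joint[3] = (-1.1971, 13.1889) + 1.4 * (0.7071, 0.7071) = (-1.1971 + 0.9899, 13.1889 + 0.9899) = (-0.2071, 14.1789)
link 3: phi[3] = 90 + 20 + -65 + -35 = 10 deg
  cos(10 deg) = 0.9848, sin(10 deg) = 0.1736
  joint[4] = (-0.2071, 14.1789) + 5.9 * (0.9848, 0.1736) = (-0.2071 + 5.8104, 14.1789 + 1.0245) = (5.6032, 15.2034)
End effector: (5.6032, 15.2034)

Answer: 5.6032 15.2034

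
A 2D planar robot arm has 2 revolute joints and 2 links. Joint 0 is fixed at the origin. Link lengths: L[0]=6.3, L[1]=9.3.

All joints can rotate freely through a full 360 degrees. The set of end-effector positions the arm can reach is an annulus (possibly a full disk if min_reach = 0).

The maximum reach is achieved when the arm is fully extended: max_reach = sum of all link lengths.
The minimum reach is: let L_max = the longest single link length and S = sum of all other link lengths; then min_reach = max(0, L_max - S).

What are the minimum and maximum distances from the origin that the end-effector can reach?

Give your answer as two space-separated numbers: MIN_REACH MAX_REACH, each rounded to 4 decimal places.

Link lengths: [6.3, 9.3]
max_reach = 6.3 + 9.3 = 15.6
L_max = max([6.3, 9.3]) = 9.3
S (sum of others) = 15.6 - 9.3 = 6.3
min_reach = max(0, 9.3 - 6.3) = max(0, 3) = 3

Answer: 3.0000 15.6000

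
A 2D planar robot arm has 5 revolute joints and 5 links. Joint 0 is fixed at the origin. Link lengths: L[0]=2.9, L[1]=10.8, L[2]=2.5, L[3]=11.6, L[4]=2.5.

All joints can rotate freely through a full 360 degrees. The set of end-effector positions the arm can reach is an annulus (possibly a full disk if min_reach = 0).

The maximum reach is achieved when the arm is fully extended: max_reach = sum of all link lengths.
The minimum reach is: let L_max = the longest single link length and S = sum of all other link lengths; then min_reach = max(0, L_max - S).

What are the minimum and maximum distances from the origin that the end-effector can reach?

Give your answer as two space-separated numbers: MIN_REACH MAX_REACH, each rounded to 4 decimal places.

Answer: 0.0000 30.3000

Derivation:
Link lengths: [2.9, 10.8, 2.5, 11.6, 2.5]
max_reach = 2.9 + 10.8 + 2.5 + 11.6 + 2.5 = 30.3
L_max = max([2.9, 10.8, 2.5, 11.6, 2.5]) = 11.6
S (sum of others) = 30.3 - 11.6 = 18.7
min_reach = max(0, 11.6 - 18.7) = max(0, -7.1) = 0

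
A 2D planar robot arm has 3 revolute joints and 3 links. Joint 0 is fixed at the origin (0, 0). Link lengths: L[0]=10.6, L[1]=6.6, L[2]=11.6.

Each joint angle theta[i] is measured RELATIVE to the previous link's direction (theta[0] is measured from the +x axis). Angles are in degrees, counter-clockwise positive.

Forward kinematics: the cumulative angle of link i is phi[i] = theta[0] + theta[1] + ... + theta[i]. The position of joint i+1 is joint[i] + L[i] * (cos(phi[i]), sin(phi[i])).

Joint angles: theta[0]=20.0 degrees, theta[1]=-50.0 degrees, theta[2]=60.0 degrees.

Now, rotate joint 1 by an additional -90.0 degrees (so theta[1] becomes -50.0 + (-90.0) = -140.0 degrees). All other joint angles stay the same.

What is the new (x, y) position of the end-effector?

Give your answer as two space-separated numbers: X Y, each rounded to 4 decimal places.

Answer: 12.4607 -12.1362

Derivation:
joint[0] = (0.0000, 0.0000)  (base)
link 0: phi[0] = 20 = 20 deg
  cos(20 deg) = 0.9397, sin(20 deg) = 0.3420
  joint[1] = (0.0000, 0.0000) + 10.6 * (0.9397, 0.3420) = (0.0000 + 9.9607, 0.0000 + 3.6254) = (9.9607, 3.6254)
link 1: phi[1] = 20 + -140 = -120 deg
  cos(-120 deg) = -0.5000, sin(-120 deg) = -0.8660
  joint[2] = (9.9607, 3.6254) + 6.6 * (-0.5000, -0.8660) = (9.9607 + -3.3000, 3.6254 + -5.7158) = (6.6607, -2.0904)
link 2: phi[2] = 20 + -140 + 60 = -60 deg
  cos(-60 deg) = 0.5000, sin(-60 deg) = -0.8660
  joint[3] = (6.6607, -2.0904) + 11.6 * (0.5000, -0.8660) = (6.6607 + 5.8000, -2.0904 + -10.0459) = (12.4607, -12.1362)
End effector: (12.4607, -12.1362)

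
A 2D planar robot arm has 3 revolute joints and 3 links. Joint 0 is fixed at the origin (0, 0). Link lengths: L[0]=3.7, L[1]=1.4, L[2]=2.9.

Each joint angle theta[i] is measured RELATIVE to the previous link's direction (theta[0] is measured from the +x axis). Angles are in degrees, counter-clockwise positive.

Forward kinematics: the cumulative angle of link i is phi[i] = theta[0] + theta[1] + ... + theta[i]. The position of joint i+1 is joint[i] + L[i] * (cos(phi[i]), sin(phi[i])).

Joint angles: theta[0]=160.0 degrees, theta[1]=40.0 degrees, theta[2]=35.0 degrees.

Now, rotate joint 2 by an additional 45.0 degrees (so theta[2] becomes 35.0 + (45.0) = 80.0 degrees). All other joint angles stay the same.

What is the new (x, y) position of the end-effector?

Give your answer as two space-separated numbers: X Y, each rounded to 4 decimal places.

Answer: -4.2889 -2.0693

Derivation:
joint[0] = (0.0000, 0.0000)  (base)
link 0: phi[0] = 160 = 160 deg
  cos(160 deg) = -0.9397, sin(160 deg) = 0.3420
  joint[1] = (0.0000, 0.0000) + 3.7 * (-0.9397, 0.3420) = (0.0000 + -3.4769, 0.0000 + 1.2655) = (-3.4769, 1.2655)
link 1: phi[1] = 160 + 40 = 200 deg
  cos(200 deg) = -0.9397, sin(200 deg) = -0.3420
  joint[2] = (-3.4769, 1.2655) + 1.4 * (-0.9397, -0.3420) = (-3.4769 + -1.3156, 1.2655 + -0.4788) = (-4.7924, 0.7866)
link 2: phi[2] = 160 + 40 + 80 = 280 deg
  cos(280 deg) = 0.1736, sin(280 deg) = -0.9848
  joint[3] = (-4.7924, 0.7866) + 2.9 * (0.1736, -0.9848) = (-4.7924 + 0.5036, 0.7866 + -2.8559) = (-4.2889, -2.0693)
End effector: (-4.2889, -2.0693)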